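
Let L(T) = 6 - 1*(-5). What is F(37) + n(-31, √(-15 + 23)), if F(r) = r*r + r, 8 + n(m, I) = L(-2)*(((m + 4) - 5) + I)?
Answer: 1046 + 22*√2 ≈ 1077.1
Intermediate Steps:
L(T) = 11 (L(T) = 6 + 5 = 11)
n(m, I) = -19 + 11*I + 11*m (n(m, I) = -8 + 11*(((m + 4) - 5) + I) = -8 + 11*(((4 + m) - 5) + I) = -8 + 11*((-1 + m) + I) = -8 + 11*(-1 + I + m) = -8 + (-11 + 11*I + 11*m) = -19 + 11*I + 11*m)
F(r) = r + r² (F(r) = r² + r = r + r²)
F(37) + n(-31, √(-15 + 23)) = 37*(1 + 37) + (-19 + 11*√(-15 + 23) + 11*(-31)) = 37*38 + (-19 + 11*√8 - 341) = 1406 + (-19 + 11*(2*√2) - 341) = 1406 + (-19 + 22*√2 - 341) = 1406 + (-360 + 22*√2) = 1046 + 22*√2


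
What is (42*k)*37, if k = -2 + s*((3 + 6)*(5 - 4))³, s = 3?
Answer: 3395490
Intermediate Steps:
k = 2185 (k = -2 + 3*((3 + 6)*(5 - 4))³ = -2 + 3*(9*1)³ = -2 + 3*9³ = -2 + 3*729 = -2 + 2187 = 2185)
(42*k)*37 = (42*2185)*37 = 91770*37 = 3395490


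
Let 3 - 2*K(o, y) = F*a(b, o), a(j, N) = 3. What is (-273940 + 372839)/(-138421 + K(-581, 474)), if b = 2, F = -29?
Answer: -98899/138376 ≈ -0.71471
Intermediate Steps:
K(o, y) = 45 (K(o, y) = 3/2 - (-29)*3/2 = 3/2 - ½*(-87) = 3/2 + 87/2 = 45)
(-273940 + 372839)/(-138421 + K(-581, 474)) = (-273940 + 372839)/(-138421 + 45) = 98899/(-138376) = 98899*(-1/138376) = -98899/138376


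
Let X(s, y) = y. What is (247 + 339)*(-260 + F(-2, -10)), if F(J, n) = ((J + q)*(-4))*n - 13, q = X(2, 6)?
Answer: -66218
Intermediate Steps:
q = 6
F(J, n) = -13 + n*(-24 - 4*J) (F(J, n) = ((J + 6)*(-4))*n - 13 = ((6 + J)*(-4))*n - 13 = (-24 - 4*J)*n - 13 = n*(-24 - 4*J) - 13 = -13 + n*(-24 - 4*J))
(247 + 339)*(-260 + F(-2, -10)) = (247 + 339)*(-260 + (-13 - 24*(-10) - 4*(-2)*(-10))) = 586*(-260 + (-13 + 240 - 80)) = 586*(-260 + 147) = 586*(-113) = -66218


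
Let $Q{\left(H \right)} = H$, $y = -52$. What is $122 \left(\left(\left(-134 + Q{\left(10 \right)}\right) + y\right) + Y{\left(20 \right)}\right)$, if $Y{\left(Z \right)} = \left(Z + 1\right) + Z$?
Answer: $-16470$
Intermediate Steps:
$Y{\left(Z \right)} = 1 + 2 Z$ ($Y{\left(Z \right)} = \left(1 + Z\right) + Z = 1 + 2 Z$)
$122 \left(\left(\left(-134 + Q{\left(10 \right)}\right) + y\right) + Y{\left(20 \right)}\right) = 122 \left(\left(\left(-134 + 10\right) - 52\right) + \left(1 + 2 \cdot 20\right)\right) = 122 \left(\left(-124 - 52\right) + \left(1 + 40\right)\right) = 122 \left(-176 + 41\right) = 122 \left(-135\right) = -16470$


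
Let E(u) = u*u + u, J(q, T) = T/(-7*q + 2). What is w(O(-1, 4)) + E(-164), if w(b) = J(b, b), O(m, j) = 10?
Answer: 908883/34 ≈ 26732.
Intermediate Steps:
J(q, T) = T/(2 - 7*q)
E(u) = u + u**2 (E(u) = u**2 + u = u + u**2)
w(b) = -b/(-2 + 7*b)
w(O(-1, 4)) + E(-164) = -1*10/(-2 + 7*10) - 164*(1 - 164) = -1*10/(-2 + 70) - 164*(-163) = -1*10/68 + 26732 = -1*10*1/68 + 26732 = -5/34 + 26732 = 908883/34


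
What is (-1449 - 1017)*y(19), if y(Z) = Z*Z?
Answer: -890226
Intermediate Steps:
y(Z) = Z²
(-1449 - 1017)*y(19) = (-1449 - 1017)*19² = -2466*361 = -890226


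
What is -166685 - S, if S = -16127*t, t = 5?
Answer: -86050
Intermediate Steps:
S = -80635 (S = -16127*5 = -80635)
-166685 - S = -166685 - 1*(-80635) = -166685 + 80635 = -86050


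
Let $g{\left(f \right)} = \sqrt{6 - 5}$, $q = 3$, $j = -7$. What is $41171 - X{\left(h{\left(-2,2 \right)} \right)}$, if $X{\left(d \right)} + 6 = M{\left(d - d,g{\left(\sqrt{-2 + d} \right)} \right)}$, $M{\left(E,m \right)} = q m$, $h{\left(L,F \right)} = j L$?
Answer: $41174$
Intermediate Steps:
$g{\left(f \right)} = 1$ ($g{\left(f \right)} = \sqrt{1} = 1$)
$h{\left(L,F \right)} = - 7 L$
$M{\left(E,m \right)} = 3 m$
$X{\left(d \right)} = -3$ ($X{\left(d \right)} = -6 + 3 \cdot 1 = -6 + 3 = -3$)
$41171 - X{\left(h{\left(-2,2 \right)} \right)} = 41171 - -3 = 41171 + 3 = 41174$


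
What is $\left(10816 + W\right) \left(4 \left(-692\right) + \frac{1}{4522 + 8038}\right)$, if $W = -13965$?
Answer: $\frac{109478382771}{12560} \approx 8.7164 \cdot 10^{6}$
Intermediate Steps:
$\left(10816 + W\right) \left(4 \left(-692\right) + \frac{1}{4522 + 8038}\right) = \left(10816 - 13965\right) \left(4 \left(-692\right) + \frac{1}{4522 + 8038}\right) = - 3149 \left(-2768 + \frac{1}{12560}\right) = \left(-3149\right) \left(- \frac{34766079}{12560}\right) = \frac{109478382771}{12560}$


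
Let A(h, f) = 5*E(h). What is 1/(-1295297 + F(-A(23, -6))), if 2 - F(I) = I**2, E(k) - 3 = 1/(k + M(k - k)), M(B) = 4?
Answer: -729/944438155 ≈ -7.7189e-7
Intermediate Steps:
E(k) = 3 + 1/(4 + k) (E(k) = 3 + 1/(k + 4) = 3 + 1/(4 + k))
A(h, f) = 5*(13 + 3*h)/(4 + h) (A(h, f) = 5*((13 + 3*h)/(4 + h)) = 5*(13 + 3*h)/(4 + h))
F(I) = 2 - I**2
1/(-1295297 + F(-A(23, -6))) = 1/(-1295297 + (2 - (-5*(13 + 3*23)/(4 + 23))**2)) = 1/(-1295297 + (2 - (-5*(13 + 69)/27)**2)) = 1/(-1295297 + (2 - (-5*82/27)**2)) = 1/(-1295297 + (2 - (-1*410/27)**2)) = 1/(-1295297 + (2 - (-410/27)**2)) = 1/(-1295297 + (2 - 1*168100/729)) = 1/(-1295297 + (2 - 168100/729)) = 1/(-1295297 - 166642/729) = 1/(-944438155/729) = -729/944438155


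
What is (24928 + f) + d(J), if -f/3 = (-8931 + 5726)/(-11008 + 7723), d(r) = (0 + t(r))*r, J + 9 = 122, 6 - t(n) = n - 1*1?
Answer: 2835409/219 ≈ 12947.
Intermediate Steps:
t(n) = 7 - n (t(n) = 6 - (n - 1*1) = 6 - (n - 1) = 6 - (-1 + n) = 6 + (1 - n) = 7 - n)
J = 113 (J = -9 + 122 = 113)
d(r) = r*(7 - r) (d(r) = (0 + (7 - r))*r = (7 - r)*r = r*(7 - r))
f = -641/219 (f = -3*(-8931 + 5726)/(-11008 + 7723) = -(-9615)/(-3285) = -(-9615)*(-1)/3285 = -3*641/657 = -641/219 ≈ -2.9269)
(24928 + f) + d(J) = (24928 - 641/219) + 113*(7 - 1*113) = 5458591/219 + 113*(7 - 113) = 5458591/219 + 113*(-106) = 5458591/219 - 11978 = 2835409/219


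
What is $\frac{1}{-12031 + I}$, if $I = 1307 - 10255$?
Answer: $- \frac{1}{20979} \approx -4.7667 \cdot 10^{-5}$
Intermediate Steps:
$I = -8948$ ($I = 1307 - 10255 = -8948$)
$\frac{1}{-12031 + I} = \frac{1}{-12031 - 8948} = \frac{1}{-20979} = - \frac{1}{20979}$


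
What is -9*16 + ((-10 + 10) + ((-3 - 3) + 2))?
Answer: -148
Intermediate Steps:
-9*16 + ((-10 + 10) + ((-3 - 3) + 2)) = -144 + (0 + (-6 + 2)) = -144 + (0 - 4) = -144 - 4 = -148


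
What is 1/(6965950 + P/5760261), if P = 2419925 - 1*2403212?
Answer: 213343/1486136671469 ≈ 1.4356e-7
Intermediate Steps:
P = 16713 (P = 2419925 - 2403212 = 16713)
1/(6965950 + P/5760261) = 1/(6965950 + 16713/5760261) = 1/(6965950 + 16713*(1/5760261)) = 1/(6965950 + 619/213343) = 1/(1486136671469/213343) = 213343/1486136671469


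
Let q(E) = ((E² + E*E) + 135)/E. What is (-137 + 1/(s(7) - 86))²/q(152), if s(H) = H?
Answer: 147174912/2390303 ≈ 61.572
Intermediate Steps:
q(E) = (135 + 2*E²)/E (q(E) = ((E² + E²) + 135)/E = (2*E² + 135)/E = (135 + 2*E²)/E)
(-137 + 1/(s(7) - 86))²/q(152) = (-137 + 1/(7 - 86))²/(2*152 + 135/152) = (-137 + 1/(-79))²/(304 + 135*(1/152)) = (-137 - 1/79)²/(304 + 135/152) = (-10824/79)²/(46343/152) = (117158976/6241)*(152/46343) = 147174912/2390303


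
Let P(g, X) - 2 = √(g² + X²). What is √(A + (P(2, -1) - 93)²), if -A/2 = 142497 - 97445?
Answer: √(-90104 + (91 - √5)²) ≈ 286.75*I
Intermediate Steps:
P(g, X) = 2 + √(X² + g²) (P(g, X) = 2 + √(g² + X²) = 2 + √(X² + g²))
A = -90104 (A = -2*(142497 - 97445) = -2*45052 = -90104)
√(A + (P(2, -1) - 93)²) = √(-90104 + ((2 + √((-1)² + 2²)) - 93)²) = √(-90104 + ((2 + √(1 + 4)) - 93)²) = √(-90104 + ((2 + √5) - 93)²) = √(-90104 + (-91 + √5)²)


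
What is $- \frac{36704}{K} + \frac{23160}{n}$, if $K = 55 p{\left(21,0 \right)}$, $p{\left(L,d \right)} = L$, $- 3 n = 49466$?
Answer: $- \frac{947924732}{28566615} \approx -33.183$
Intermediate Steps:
$n = - \frac{49466}{3}$ ($n = \left(- \frac{1}{3}\right) 49466 = - \frac{49466}{3} \approx -16489.0$)
$K = 1155$ ($K = 55 \cdot 21 = 1155$)
$- \frac{36704}{K} + \frac{23160}{n} = - \frac{36704}{1155} + \frac{23160}{- \frac{49466}{3}} = \left(-36704\right) \frac{1}{1155} + 23160 \left(- \frac{3}{49466}\right) = - \frac{36704}{1155} - \frac{34740}{24733} = - \frac{947924732}{28566615}$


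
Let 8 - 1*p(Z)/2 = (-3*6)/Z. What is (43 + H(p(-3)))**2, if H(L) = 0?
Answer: 1849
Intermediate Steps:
p(Z) = 16 + 36/Z (p(Z) = 16 - 2*(-3*6)/Z = 16 - (-36)/Z = 16 + 36/Z)
(43 + H(p(-3)))**2 = (43 + 0)**2 = 43**2 = 1849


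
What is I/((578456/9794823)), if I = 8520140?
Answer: 20863315808805/144614 ≈ 1.4427e+8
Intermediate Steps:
I/((578456/9794823)) = 8520140/((578456/9794823)) = 8520140/((578456*(1/9794823))) = 8520140/(578456/9794823) = 8520140*(9794823/578456) = 20863315808805/144614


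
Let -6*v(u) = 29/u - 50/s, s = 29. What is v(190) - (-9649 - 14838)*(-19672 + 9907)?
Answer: -7905160239641/33060 ≈ -2.3912e+8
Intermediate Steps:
v(u) = 25/87 - 29/(6*u) (v(u) = -(29/u - 50/29)/6 = -(-50/29 + 29/u)/6 = 25/87 - 29/(6*u))
v(190) - (-9649 - 14838)*(-19672 + 9907) = (1/174)*(-841 + 50*190)/190 - (-9649 - 14838)*(-19672 + 9907) = (1/174)*(1/190)*(-841 + 9500) - (-24487)*(-9765) = (1/174)*(1/190)*8659 - 1*239115555 = 8659/33060 - 239115555 = -7905160239641/33060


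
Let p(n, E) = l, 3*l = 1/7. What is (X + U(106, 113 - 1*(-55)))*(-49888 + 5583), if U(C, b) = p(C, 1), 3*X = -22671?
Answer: 7031026280/21 ≈ 3.3481e+8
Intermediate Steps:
X = -7557 (X = (1/3)*(-22671) = -7557)
l = 1/21 (l = (1/3)/7 = (1/3)*(1/7) = 1/21 ≈ 0.047619)
p(n, E) = 1/21
U(C, b) = 1/21
(X + U(106, 113 - 1*(-55)))*(-49888 + 5583) = (-7557 + 1/21)*(-49888 + 5583) = -158696/21*(-44305) = 7031026280/21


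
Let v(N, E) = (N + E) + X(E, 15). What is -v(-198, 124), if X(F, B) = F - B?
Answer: -35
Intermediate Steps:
v(N, E) = -15 + N + 2*E (v(N, E) = (N + E) + (E - 1*15) = (E + N) + (E - 15) = (E + N) + (-15 + E) = -15 + N + 2*E)
-v(-198, 124) = -(-15 - 198 + 2*124) = -(-15 - 198 + 248) = -1*35 = -35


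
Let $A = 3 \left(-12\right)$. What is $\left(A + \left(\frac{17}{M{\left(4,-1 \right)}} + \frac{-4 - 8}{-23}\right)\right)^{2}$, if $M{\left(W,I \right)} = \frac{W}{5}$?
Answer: $\frac{1713481}{8464} \approx 202.44$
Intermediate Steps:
$M{\left(W,I \right)} = \frac{W}{5}$ ($M{\left(W,I \right)} = W \frac{1}{5} = \frac{W}{5}$)
$A = -36$
$\left(A + \left(\frac{17}{M{\left(4,-1 \right)}} + \frac{-4 - 8}{-23}\right)\right)^{2} = \left(-36 + \left(\frac{17}{\frac{1}{5} \cdot 4} + \frac{-4 - 8}{-23}\right)\right)^{2} = \left(-36 - \left(- \frac{12}{23} - \frac{17}{\frac{4}{5}}\right)\right)^{2} = \left(-36 + \left(17 \cdot \frac{5}{4} + \frac{12}{23}\right)\right)^{2} = \left(-36 + \left(\frac{85}{4} + \frac{12}{23}\right)\right)^{2} = \left(-36 + \frac{2003}{92}\right)^{2} = \left(- \frac{1309}{92}\right)^{2} = \frac{1713481}{8464}$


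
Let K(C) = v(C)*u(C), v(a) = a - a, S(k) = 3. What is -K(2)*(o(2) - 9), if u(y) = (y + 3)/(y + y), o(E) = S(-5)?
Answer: 0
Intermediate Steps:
o(E) = 3
u(y) = (3 + y)/(2*y) (u(y) = (3 + y)/((2*y)) = (3 + y)*(1/(2*y)) = (3 + y)/(2*y))
v(a) = 0
K(C) = 0 (K(C) = 0*((3 + C)/(2*C)) = 0)
-K(2)*(o(2) - 9) = -0*(3 - 9) = -0*(-6) = -1*0 = 0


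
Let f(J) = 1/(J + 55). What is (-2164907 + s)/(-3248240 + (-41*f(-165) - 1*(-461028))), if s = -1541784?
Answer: 407736010/306593279 ≈ 1.3299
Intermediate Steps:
f(J) = 1/(55 + J)
(-2164907 + s)/(-3248240 + (-41*f(-165) - 1*(-461028))) = (-2164907 - 1541784)/(-3248240 + (-41/(55 - 165) - 1*(-461028))) = -3706691/(-3248240 + (-41/(-110) + 461028)) = -3706691/(-3248240 + (-41*(-1/110) + 461028)) = -3706691/(-3248240 + (41/110 + 461028)) = -3706691/(-3248240 + 50713121/110) = -3706691/(-306593279/110) = -3706691*(-110/306593279) = 407736010/306593279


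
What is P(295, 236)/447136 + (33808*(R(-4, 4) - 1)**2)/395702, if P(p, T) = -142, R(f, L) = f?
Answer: 94465789379/44233152368 ≈ 2.1356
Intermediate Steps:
P(295, 236)/447136 + (33808*(R(-4, 4) - 1)**2)/395702 = -142/447136 + (33808*(-4 - 1)**2)/395702 = -142*1/447136 + (33808*(-5)**2)*(1/395702) = -71/223568 + (33808*25)*(1/395702) = -71/223568 + 845200*(1/395702) = -71/223568 + 422600/197851 = 94465789379/44233152368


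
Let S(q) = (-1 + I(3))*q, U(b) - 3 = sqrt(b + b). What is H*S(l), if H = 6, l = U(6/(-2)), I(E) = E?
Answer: 36 + 12*I*sqrt(6) ≈ 36.0 + 29.394*I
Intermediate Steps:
U(b) = 3 + sqrt(2)*sqrt(b) (U(b) = 3 + sqrt(b + b) = 3 + sqrt(2*b) = 3 + sqrt(2)*sqrt(b))
l = 3 + I*sqrt(6) (l = 3 + sqrt(2)*sqrt(6/(-2)) = 3 + sqrt(2)*sqrt(6*(-1/2)) = 3 + sqrt(2)*sqrt(-3) = 3 + sqrt(2)*(I*sqrt(3)) = 3 + I*sqrt(6) ≈ 3.0 + 2.4495*I)
S(q) = 2*q (S(q) = (-1 + 3)*q = 2*q)
H*S(l) = 6*(2*(3 + I*sqrt(6))) = 6*(6 + 2*I*sqrt(6)) = 36 + 12*I*sqrt(6)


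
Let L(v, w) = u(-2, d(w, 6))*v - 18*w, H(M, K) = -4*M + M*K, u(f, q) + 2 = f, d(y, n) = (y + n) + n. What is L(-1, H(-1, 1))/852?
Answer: -25/426 ≈ -0.058685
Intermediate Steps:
d(y, n) = y + 2*n (d(y, n) = (n + y) + n = y + 2*n)
u(f, q) = -2 + f
H(M, K) = -4*M + K*M
L(v, w) = -18*w - 4*v (L(v, w) = (-2 - 2)*v - 18*w = -4*v - 18*w = -18*w - 4*v)
L(-1, H(-1, 1))/852 = (-(-18)*(-4 + 1) - 4*(-1))/852 = (-(-18)*(-3) + 4)*(1/852) = (-18*3 + 4)*(1/852) = (-54 + 4)*(1/852) = -50*1/852 = -25/426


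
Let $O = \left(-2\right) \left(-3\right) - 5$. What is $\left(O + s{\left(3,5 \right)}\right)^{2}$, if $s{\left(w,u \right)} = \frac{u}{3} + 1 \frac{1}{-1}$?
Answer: $\frac{25}{9} \approx 2.7778$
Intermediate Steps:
$s{\left(w,u \right)} = -1 + \frac{u}{3}$ ($s{\left(w,u \right)} = u \frac{1}{3} + 1 \left(-1\right) = \frac{u}{3} - 1 = -1 + \frac{u}{3}$)
$O = 1$ ($O = 6 - 5 = 1$)
$\left(O + s{\left(3,5 \right)}\right)^{2} = \left(1 + \left(-1 + \frac{1}{3} \cdot 5\right)\right)^{2} = \left(1 + \left(-1 + \frac{5}{3}\right)\right)^{2} = \left(1 + \frac{2}{3}\right)^{2} = \left(\frac{5}{3}\right)^{2} = \frac{25}{9}$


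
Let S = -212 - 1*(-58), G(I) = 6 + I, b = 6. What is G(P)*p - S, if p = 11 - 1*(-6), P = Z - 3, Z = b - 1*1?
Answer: 290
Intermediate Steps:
Z = 5 (Z = 6 - 1*1 = 6 - 1 = 5)
P = 2 (P = 5 - 3 = 2)
S = -154 (S = -212 + 58 = -154)
p = 17 (p = 11 + 6 = 17)
G(P)*p - S = (6 + 2)*17 - 1*(-154) = 8*17 + 154 = 136 + 154 = 290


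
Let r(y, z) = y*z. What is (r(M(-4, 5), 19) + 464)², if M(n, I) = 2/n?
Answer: 826281/4 ≈ 2.0657e+5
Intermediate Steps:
(r(M(-4, 5), 19) + 464)² = ((2/(-4))*19 + 464)² = ((2*(-¼))*19 + 464)² = (-½*19 + 464)² = (-19/2 + 464)² = (909/2)² = 826281/4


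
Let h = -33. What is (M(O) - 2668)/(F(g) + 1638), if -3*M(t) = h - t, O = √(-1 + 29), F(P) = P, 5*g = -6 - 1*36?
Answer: -13285/8148 + 5*√7/12222 ≈ -1.6294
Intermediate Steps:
g = -42/5 (g = (-6 - 1*36)/5 = (-6 - 36)/5 = (⅕)*(-42) = -42/5 ≈ -8.4000)
O = 2*√7 (O = √28 = 2*√7 ≈ 5.2915)
M(t) = 11 + t/3 (M(t) = -(-33 - t)/3 = 11 + t/3)
(M(O) - 2668)/(F(g) + 1638) = ((11 + (2*√7)/3) - 2668)/(-42/5 + 1638) = ((11 + 2*√7/3) - 2668)/(8148/5) = (-2657 + 2*√7/3)*(5/8148) = -13285/8148 + 5*√7/12222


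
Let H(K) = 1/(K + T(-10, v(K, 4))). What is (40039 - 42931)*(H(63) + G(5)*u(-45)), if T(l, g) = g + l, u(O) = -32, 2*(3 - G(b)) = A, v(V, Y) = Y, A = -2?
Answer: 7032380/19 ≈ 3.7013e+5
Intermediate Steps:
G(b) = 4 (G(b) = 3 - ½*(-2) = 3 + 1 = 4)
H(K) = 1/(-6 + K) (H(K) = 1/(K + (4 - 10)) = 1/(K - 6) = 1/(-6 + K))
(40039 - 42931)*(H(63) + G(5)*u(-45)) = (40039 - 42931)*(1/(-6 + 63) + 4*(-32)) = -2892*(1/57 - 128) = -2892*(-7295/57) = 7032380/19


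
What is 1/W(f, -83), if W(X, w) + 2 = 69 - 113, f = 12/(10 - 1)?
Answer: -1/46 ≈ -0.021739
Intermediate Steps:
f = 4/3 (f = 12/9 = (⅑)*12 = 4/3 ≈ 1.3333)
W(X, w) = -46 (W(X, w) = -2 + (69 - 113) = -2 - 44 = -46)
1/W(f, -83) = 1/(-46) = -1/46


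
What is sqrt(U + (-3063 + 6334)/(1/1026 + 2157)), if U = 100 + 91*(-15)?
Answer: I*sqrt(6188209293234767)/2213083 ≈ 35.546*I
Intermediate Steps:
U = -1265 (U = 100 - 1365 = -1265)
sqrt(U + (-3063 + 6334)/(1/1026 + 2157)) = sqrt(-1265 + (-3063 + 6334)/(1/1026 + 2157)) = sqrt(-1265 + 3271/(1/1026 + 2157)) = sqrt(-1265 + 3271/(2213083/1026)) = sqrt(-1265 + 3271*(1026/2213083)) = sqrt(-1265 + 3356046/2213083) = sqrt(-2796193949/2213083) = I*sqrt(6188209293234767)/2213083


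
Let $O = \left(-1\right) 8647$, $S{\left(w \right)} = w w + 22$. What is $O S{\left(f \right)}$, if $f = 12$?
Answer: $-1435402$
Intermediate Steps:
$S{\left(w \right)} = 22 + w^{2}$ ($S{\left(w \right)} = w^{2} + 22 = 22 + w^{2}$)
$O = -8647$
$O S{\left(f \right)} = - 8647 \left(22 + 12^{2}\right) = - 8647 \left(22 + 144\right) = \left(-8647\right) 166 = -1435402$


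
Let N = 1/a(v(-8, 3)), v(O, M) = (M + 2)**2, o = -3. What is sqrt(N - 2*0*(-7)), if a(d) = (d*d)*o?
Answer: I*sqrt(3)/75 ≈ 0.023094*I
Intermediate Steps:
v(O, M) = (2 + M)**2
a(d) = -3*d**2 (a(d) = (d*d)*(-3) = d**2*(-3) = -3*d**2)
N = -1/1875 (N = 1/(-3*(2 + 3)**4) = 1/(-3*(5**2)**2) = 1/(-3*25**2) = 1/(-3*625) = 1/(-1875) = -1/1875 ≈ -0.00053333)
sqrt(N - 2*0*(-7)) = sqrt(-1/1875 - 2*0*(-7)) = sqrt(-1/1875 + 0*(-7)) = sqrt(-1/1875 + 0) = sqrt(-1/1875) = I*sqrt(3)/75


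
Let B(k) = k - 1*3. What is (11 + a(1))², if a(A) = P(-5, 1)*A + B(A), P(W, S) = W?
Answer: 16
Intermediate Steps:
B(k) = -3 + k (B(k) = k - 3 = -3 + k)
a(A) = -3 - 4*A (a(A) = -5*A + (-3 + A) = -3 - 4*A)
(11 + a(1))² = (11 + (-3 - 4*1))² = (11 + (-3 - 4))² = (11 - 7)² = 4² = 16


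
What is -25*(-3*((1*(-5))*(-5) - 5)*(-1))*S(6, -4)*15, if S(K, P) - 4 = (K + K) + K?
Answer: -495000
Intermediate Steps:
S(K, P) = 4 + 3*K (S(K, P) = 4 + ((K + K) + K) = 4 + (2*K + K) = 4 + 3*K)
-25*(-3*((1*(-5))*(-5) - 5)*(-1))*S(6, -4)*15 = -25*(-3*((1*(-5))*(-5) - 5)*(-1))*(4 + 3*6)*15 = -25*(-3*(-5*(-5) - 5)*(-1))*(4 + 18)*15 = -25*(-3*(25 - 5)*(-1))*22*15 = -25*(-60*(-1))*22*15 = -25*(-3*(-20))*22*15 = -1500*22*15 = -25*1320*15 = -33000*15 = -495000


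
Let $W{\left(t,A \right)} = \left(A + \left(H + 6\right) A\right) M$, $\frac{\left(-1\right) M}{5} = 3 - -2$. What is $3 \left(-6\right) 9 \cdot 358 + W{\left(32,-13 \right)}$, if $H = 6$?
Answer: $-53771$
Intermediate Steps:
$M = -25$ ($M = - 5 \left(3 - -2\right) = - 5 \left(3 + 2\right) = \left(-5\right) 5 = -25$)
$W{\left(t,A \right)} = - 325 A$ ($W{\left(t,A \right)} = \left(A + \left(6 + 6\right) A\right) \left(-25\right) = \left(A + 12 A\right) \left(-25\right) = 13 A \left(-25\right) = - 325 A$)
$3 \left(-6\right) 9 \cdot 358 + W{\left(32,-13 \right)} = 3 \left(-6\right) 9 \cdot 358 - -4225 = \left(-18\right) 9 \cdot 358 + 4225 = \left(-162\right) 358 + 4225 = -57996 + 4225 = -53771$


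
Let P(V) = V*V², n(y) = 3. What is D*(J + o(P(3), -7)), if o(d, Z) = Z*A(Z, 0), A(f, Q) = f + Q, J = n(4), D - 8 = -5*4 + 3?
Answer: -468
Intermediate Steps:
D = -9 (D = 8 + (-5*4 + 3) = 8 + (-20 + 3) = 8 - 17 = -9)
J = 3
A(f, Q) = Q + f
P(V) = V³
o(d, Z) = Z² (o(d, Z) = Z*(0 + Z) = Z*Z = Z²)
D*(J + o(P(3), -7)) = -9*(3 + (-7)²) = -9*(3 + 49) = -9*52 = -468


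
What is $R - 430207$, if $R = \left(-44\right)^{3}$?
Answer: $-515391$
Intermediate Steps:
$R = -85184$
$R - 430207 = -85184 - 430207 = -515391$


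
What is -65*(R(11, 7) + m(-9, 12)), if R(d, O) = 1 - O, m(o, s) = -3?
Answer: 585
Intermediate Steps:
-65*(R(11, 7) + m(-9, 12)) = -65*((1 - 1*7) - 3) = -65*((1 - 7) - 3) = -65*(-6 - 3) = -65*(-9) = 585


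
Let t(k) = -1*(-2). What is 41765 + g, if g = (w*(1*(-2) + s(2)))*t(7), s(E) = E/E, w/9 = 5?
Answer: 41675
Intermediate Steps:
w = 45 (w = 9*5 = 45)
s(E) = 1
t(k) = 2
g = -90 (g = (45*(1*(-2) + 1))*2 = (45*(-2 + 1))*2 = (45*(-1))*2 = -45*2 = -90)
41765 + g = 41765 - 90 = 41675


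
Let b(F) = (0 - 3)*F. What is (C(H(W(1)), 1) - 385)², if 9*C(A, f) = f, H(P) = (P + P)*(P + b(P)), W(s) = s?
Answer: 11999296/81 ≈ 1.4814e+5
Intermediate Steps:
b(F) = -3*F
H(P) = -4*P² (H(P) = (P + P)*(P - 3*P) = (2*P)*(-2*P) = -4*P²)
C(A, f) = f/9
(C(H(W(1)), 1) - 385)² = ((⅑)*1 - 385)² = (⅑ - 385)² = (-3464/9)² = 11999296/81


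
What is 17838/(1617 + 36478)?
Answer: 17838/38095 ≈ 0.46825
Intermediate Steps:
17838/(1617 + 36478) = 17838/38095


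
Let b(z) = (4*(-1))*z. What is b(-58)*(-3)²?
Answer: 2088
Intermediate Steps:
b(z) = -4*z
b(-58)*(-3)² = -4*(-58)*(-3)² = 232*9 = 2088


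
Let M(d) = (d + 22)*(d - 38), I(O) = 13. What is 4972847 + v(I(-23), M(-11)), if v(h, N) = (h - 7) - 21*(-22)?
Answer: 4973315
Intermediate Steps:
M(d) = (-38 + d)*(22 + d) (M(d) = (22 + d)*(-38 + d) = (-38 + d)*(22 + d))
v(h, N) = 455 + h (v(h, N) = (-7 + h) + 462 = 455 + h)
4972847 + v(I(-23), M(-11)) = 4972847 + (455 + 13) = 4972847 + 468 = 4973315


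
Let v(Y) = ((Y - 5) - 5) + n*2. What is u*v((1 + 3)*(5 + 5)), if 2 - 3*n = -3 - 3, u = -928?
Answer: -98368/3 ≈ -32789.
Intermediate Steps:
n = 8/3 (n = ⅔ - (-3 - 3)/3 = ⅔ - ⅓*(-6) = ⅔ + 2 = 8/3 ≈ 2.6667)
v(Y) = -14/3 + Y (v(Y) = ((Y - 5) - 5) + (8/3)*2 = ((-5 + Y) - 5) + 16/3 = (-10 + Y) + 16/3 = -14/3 + Y)
u*v((1 + 3)*(5 + 5)) = -928*(-14/3 + (1 + 3)*(5 + 5)) = -928*(-14/3 + 4*10) = -928*(-14/3 + 40) = -928*106/3 = -98368/3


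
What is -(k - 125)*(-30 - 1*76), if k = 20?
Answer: -11130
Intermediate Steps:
-(k - 125)*(-30 - 1*76) = -(20 - 125)*(-30 - 1*76) = -(-105)*(-30 - 76) = -(-105)*(-106) = -1*11130 = -11130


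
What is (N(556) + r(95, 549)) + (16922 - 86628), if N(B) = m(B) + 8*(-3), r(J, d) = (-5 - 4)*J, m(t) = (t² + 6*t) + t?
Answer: 242443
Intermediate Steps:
m(t) = t² + 7*t
r(J, d) = -9*J
N(B) = -24 + B*(7 + B) (N(B) = B*(7 + B) + 8*(-3) = B*(7 + B) - 24 = -24 + B*(7 + B))
(N(556) + r(95, 549)) + (16922 - 86628) = ((-24 + 556*(7 + 556)) - 9*95) + (16922 - 86628) = ((-24 + 556*563) - 855) - 69706 = ((-24 + 313028) - 855) - 69706 = (313004 - 855) - 69706 = 312149 - 69706 = 242443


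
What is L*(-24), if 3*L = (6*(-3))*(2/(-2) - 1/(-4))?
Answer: -108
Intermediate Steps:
L = 9/2 (L = ((6*(-3))*(2/(-2) - 1/(-4)))/3 = (-18*(2*(-½) - 1*(-¼)))/3 = (-18*(-1 + ¼))/3 = (-18*(-¾))/3 = (⅓)*(27/2) = 9/2 ≈ 4.5000)
L*(-24) = (9/2)*(-24) = -108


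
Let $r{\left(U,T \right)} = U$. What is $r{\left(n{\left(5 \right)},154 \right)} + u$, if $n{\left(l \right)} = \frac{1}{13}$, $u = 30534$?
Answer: $\frac{396943}{13} \approx 30534.0$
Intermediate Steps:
$n{\left(l \right)} = \frac{1}{13}$
$r{\left(n{\left(5 \right)},154 \right)} + u = \frac{1}{13} + 30534 = \frac{396943}{13}$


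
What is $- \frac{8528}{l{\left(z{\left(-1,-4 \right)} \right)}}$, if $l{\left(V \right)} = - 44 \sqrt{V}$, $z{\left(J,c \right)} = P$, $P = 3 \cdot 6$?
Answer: $\frac{1066 \sqrt{2}}{33} \approx 45.683$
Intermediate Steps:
$P = 18$
$z{\left(J,c \right)} = 18$
$- \frac{8528}{l{\left(z{\left(-1,-4 \right)} \right)}} = - \frac{8528}{\left(-44\right) \sqrt{18}} = - \frac{8528}{\left(-44\right) 3 \sqrt{2}} = - \frac{8528}{\left(-132\right) \sqrt{2}} = - 8528 \left(- \frac{\sqrt{2}}{264}\right) = \frac{1066 \sqrt{2}}{33}$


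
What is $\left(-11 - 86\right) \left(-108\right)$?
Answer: $10476$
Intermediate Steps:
$\left(-11 - 86\right) \left(-108\right) = \left(-97\right) \left(-108\right) = 10476$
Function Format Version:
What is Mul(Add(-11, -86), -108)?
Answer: 10476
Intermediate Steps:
Mul(Add(-11, -86), -108) = Mul(-97, -108) = 10476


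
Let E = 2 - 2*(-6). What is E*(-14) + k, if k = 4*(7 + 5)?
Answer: -148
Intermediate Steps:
E = 14 (E = 2 + 12 = 14)
k = 48 (k = 4*12 = 48)
E*(-14) + k = 14*(-14) + 48 = -196 + 48 = -148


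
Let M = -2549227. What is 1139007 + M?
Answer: -1410220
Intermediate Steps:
1139007 + M = 1139007 - 2549227 = -1410220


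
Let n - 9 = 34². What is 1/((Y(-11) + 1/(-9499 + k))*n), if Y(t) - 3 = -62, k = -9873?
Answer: -19372/1331535585 ≈ -1.4549e-5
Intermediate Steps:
Y(t) = -59 (Y(t) = 3 - 62 = -59)
n = 1165 (n = 9 + 34² = 9 + 1156 = 1165)
1/((Y(-11) + 1/(-9499 + k))*n) = 1/(-59 + 1/(-9499 - 9873)*1165) = (1/1165)/(-59 + 1/(-19372)) = (1/1165)/(-59 - 1/19372) = (1/1165)/(-1142949/19372) = -19372/1142949*1/1165 = -19372/1331535585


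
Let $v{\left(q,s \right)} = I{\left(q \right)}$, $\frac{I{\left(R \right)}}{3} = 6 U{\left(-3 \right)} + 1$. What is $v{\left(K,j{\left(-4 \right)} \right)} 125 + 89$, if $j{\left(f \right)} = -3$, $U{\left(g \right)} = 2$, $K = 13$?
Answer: $4964$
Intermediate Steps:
$I{\left(R \right)} = 39$ ($I{\left(R \right)} = 3 \left(6 \cdot 2 + 1\right) = 3 \left(12 + 1\right) = 3 \cdot 13 = 39$)
$v{\left(q,s \right)} = 39$
$v{\left(K,j{\left(-4 \right)} \right)} 125 + 89 = 39 \cdot 125 + 89 = 4875 + 89 = 4964$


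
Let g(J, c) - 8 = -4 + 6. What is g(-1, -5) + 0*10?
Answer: 10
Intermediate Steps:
g(J, c) = 10 (g(J, c) = 8 + (-4 + 6) = 8 + 2 = 10)
g(-1, -5) + 0*10 = 10 + 0*10 = 10 + 0 = 10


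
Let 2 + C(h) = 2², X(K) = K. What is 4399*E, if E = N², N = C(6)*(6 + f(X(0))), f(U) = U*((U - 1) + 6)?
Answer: 633456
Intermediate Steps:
f(U) = U*(5 + U) (f(U) = U*((-1 + U) + 6) = U*(5 + U))
C(h) = 2 (C(h) = -2 + 2² = -2 + 4 = 2)
N = 12 (N = 2*(6 + 0*(5 + 0)) = 2*(6 + 0*5) = 2*(6 + 0) = 2*6 = 12)
E = 144 (E = 12² = 144)
4399*E = 4399*144 = 633456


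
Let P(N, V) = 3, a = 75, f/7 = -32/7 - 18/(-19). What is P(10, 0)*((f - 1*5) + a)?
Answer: 2544/19 ≈ 133.89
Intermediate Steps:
f = -482/19 (f = 7*(-32/7 - 18/(-19)) = 7*(-32*⅐ - 18*(-1/19)) = 7*(-32/7 + 18/19) = 7*(-482/133) = -482/19 ≈ -25.368)
P(10, 0)*((f - 1*5) + a) = 3*((-482/19 - 1*5) + 75) = 3*((-482/19 - 5) + 75) = 3*(-577/19 + 75) = 3*(848/19) = 2544/19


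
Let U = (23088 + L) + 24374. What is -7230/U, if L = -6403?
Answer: -7230/41059 ≈ -0.17609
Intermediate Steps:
U = 41059 (U = (23088 - 6403) + 24374 = 16685 + 24374 = 41059)
-7230/U = -7230/41059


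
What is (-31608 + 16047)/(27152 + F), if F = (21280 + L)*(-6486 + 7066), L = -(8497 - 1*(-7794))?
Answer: -15561/2920772 ≈ -0.0053277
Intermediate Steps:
L = -16291 (L = -(8497 + 7794) = -1*16291 = -16291)
F = 2893620 (F = (21280 - 16291)*(-6486 + 7066) = 4989*580 = 2893620)
(-31608 + 16047)/(27152 + F) = (-31608 + 16047)/(27152 + 2893620) = -15561/2920772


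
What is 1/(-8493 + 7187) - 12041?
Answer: -15725547/1306 ≈ -12041.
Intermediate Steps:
1/(-8493 + 7187) - 12041 = 1/(-1306) - 12041 = -1/1306 - 12041 = -15725547/1306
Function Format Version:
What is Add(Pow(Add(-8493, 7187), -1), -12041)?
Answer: Rational(-15725547, 1306) ≈ -12041.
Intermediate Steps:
Add(Pow(Add(-8493, 7187), -1), -12041) = Add(Pow(-1306, -1), -12041) = Add(Rational(-1, 1306), -12041) = Rational(-15725547, 1306)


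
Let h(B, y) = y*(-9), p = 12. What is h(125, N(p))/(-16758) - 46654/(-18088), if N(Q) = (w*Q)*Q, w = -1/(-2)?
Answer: 8723/3332 ≈ 2.6179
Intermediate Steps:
w = 1/2 (w = -1*(-1/2) = 1/2 ≈ 0.50000)
N(Q) = Q**2/2 (N(Q) = (Q/2)*Q = Q**2/2)
h(B, y) = -9*y
h(125, N(p))/(-16758) - 46654/(-18088) = -9*12**2/2/(-16758) - 46654/(-18088) = -9*144/2*(-1/16758) - 46654*(-1/18088) = -9*72*(-1/16758) + 23327/9044 = -648*(-1/16758) + 23327/9044 = 36/931 + 23327/9044 = 8723/3332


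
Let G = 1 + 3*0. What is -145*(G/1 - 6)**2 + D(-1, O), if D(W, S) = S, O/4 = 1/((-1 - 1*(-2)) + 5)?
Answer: -10873/3 ≈ -3624.3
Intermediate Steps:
O = 2/3 (O = 4/((-1 - 1*(-2)) + 5) = 4/((-1 + 2) + 5) = 4/(1 + 5) = 4/6 = 4*(1/6) = 2/3 ≈ 0.66667)
G = 1 (G = 1 + 0 = 1)
-145*(G/1 - 6)**2 + D(-1, O) = -145*(1/1 - 6)**2 + 2/3 = -145*(1*1 - 6)**2 + 2/3 = -145*(1 - 6)**2 + 2/3 = -145*(-5)**2 + 2/3 = -145*25 + 2/3 = -3625 + 2/3 = -10873/3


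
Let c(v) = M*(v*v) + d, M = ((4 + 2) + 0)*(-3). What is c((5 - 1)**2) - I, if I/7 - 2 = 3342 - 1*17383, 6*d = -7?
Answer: 561983/6 ≈ 93664.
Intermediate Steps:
d = -7/6 (d = (1/6)*(-7) = -7/6 ≈ -1.1667)
M = -18 (M = (6 + 0)*(-3) = 6*(-3) = -18)
c(v) = -7/6 - 18*v**2 (c(v) = -18*v*v - 7/6 = -18*v**2 - 7/6 = -7/6 - 18*v**2)
I = -98273 (I = 14 + 7*(3342 - 1*17383) = 14 + 7*(3342 - 17383) = 14 + 7*(-14041) = 14 - 98287 = -98273)
c((5 - 1)**2) - I = (-7/6 - 18*(5 - 1)**4) - 1*(-98273) = (-7/6 - 18*(4**2)**2) + 98273 = (-7/6 - 18*16**2) + 98273 = (-7/6 - 18*256) + 98273 = (-7/6 - 4608) + 98273 = -27655/6 + 98273 = 561983/6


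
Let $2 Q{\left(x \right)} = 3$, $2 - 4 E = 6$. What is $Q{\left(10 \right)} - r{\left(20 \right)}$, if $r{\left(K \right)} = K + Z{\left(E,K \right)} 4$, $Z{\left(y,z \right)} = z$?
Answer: $- \frac{197}{2} \approx -98.5$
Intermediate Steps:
$E = -1$ ($E = \frac{1}{2} - \frac{3}{2} = -1$)
$Q{\left(x \right)} = \frac{3}{2}$ ($Q{\left(x \right)} = \frac{1}{2} \cdot 3 = \frac{3}{2}$)
$r{\left(K \right)} = 5 K$ ($r{\left(K \right)} = K + K 4 = K + 4 K = 5 K$)
$Q{\left(10 \right)} - r{\left(20 \right)} = \frac{3}{2} - 5 \cdot 20 = \frac{3}{2} - 100 = - \frac{197}{2}$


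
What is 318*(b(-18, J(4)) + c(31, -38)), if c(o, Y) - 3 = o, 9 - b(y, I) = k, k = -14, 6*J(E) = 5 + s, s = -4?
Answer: 18126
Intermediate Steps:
J(E) = ⅙ (J(E) = (5 - 4)/6 = (⅙)*1 = ⅙)
b(y, I) = 23 (b(y, I) = 9 - 1*(-14) = 9 + 14 = 23)
c(o, Y) = 3 + o
318*(b(-18, J(4)) + c(31, -38)) = 318*(23 + (3 + 31)) = 318*(23 + 34) = 318*57 = 18126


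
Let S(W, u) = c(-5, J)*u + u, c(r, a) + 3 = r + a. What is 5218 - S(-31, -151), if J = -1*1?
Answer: 4010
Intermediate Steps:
J = -1
c(r, a) = -3 + a + r (c(r, a) = -3 + (r + a) = -3 + (a + r) = -3 + a + r)
S(W, u) = -8*u (S(W, u) = (-3 - 1 - 5)*u + u = -9*u + u = -8*u)
5218 - S(-31, -151) = 5218 - (-8)*(-151) = 5218 - 1*1208 = 5218 - 1208 = 4010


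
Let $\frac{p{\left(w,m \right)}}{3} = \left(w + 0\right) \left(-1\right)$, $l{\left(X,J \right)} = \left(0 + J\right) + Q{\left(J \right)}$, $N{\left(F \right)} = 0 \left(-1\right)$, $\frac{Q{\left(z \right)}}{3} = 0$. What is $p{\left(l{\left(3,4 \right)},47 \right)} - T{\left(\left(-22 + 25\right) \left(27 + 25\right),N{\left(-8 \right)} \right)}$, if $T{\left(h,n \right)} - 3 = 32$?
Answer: $-47$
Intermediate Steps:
$Q{\left(z \right)} = 0$ ($Q{\left(z \right)} = 3 \cdot 0 = 0$)
$N{\left(F \right)} = 0$
$l{\left(X,J \right)} = J$ ($l{\left(X,J \right)} = \left(0 + J\right) + 0 = J + 0 = J$)
$T{\left(h,n \right)} = 35$ ($T{\left(h,n \right)} = 3 + 32 = 35$)
$p{\left(w,m \right)} = - 3 w$ ($p{\left(w,m \right)} = 3 \left(w + 0\right) \left(-1\right) = 3 w \left(-1\right) = 3 \left(- w\right) = - 3 w$)
$p{\left(l{\left(3,4 \right)},47 \right)} - T{\left(\left(-22 + 25\right) \left(27 + 25\right),N{\left(-8 \right)} \right)} = \left(-3\right) 4 - 35 = -12 - 35 = -47$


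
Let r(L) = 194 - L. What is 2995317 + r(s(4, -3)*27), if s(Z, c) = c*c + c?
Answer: 2995349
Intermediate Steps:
s(Z, c) = c + c² (s(Z, c) = c² + c = c + c²)
2995317 + r(s(4, -3)*27) = 2995317 + (194 - (-3*(1 - 3))*27) = 2995317 + (194 - (-3*(-2))*27) = 2995317 + (194 - 6*27) = 2995317 + (194 - 1*162) = 2995317 + (194 - 162) = 2995317 + 32 = 2995349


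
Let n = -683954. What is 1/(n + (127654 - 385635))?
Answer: -1/941935 ≈ -1.0616e-6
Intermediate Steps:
1/(n + (127654 - 385635)) = 1/(-683954 + (127654 - 385635)) = 1/(-683954 - 257981) = 1/(-941935) = -1/941935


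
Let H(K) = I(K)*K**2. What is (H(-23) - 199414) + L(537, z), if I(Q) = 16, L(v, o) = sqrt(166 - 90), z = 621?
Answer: -190950 + 2*sqrt(19) ≈ -1.9094e+5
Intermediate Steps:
L(v, o) = 2*sqrt(19) (L(v, o) = sqrt(76) = 2*sqrt(19))
H(K) = 16*K**2
(H(-23) - 199414) + L(537, z) = (16*(-23)**2 - 199414) + 2*sqrt(19) = (16*529 - 199414) + 2*sqrt(19) = (8464 - 199414) + 2*sqrt(19) = -190950 + 2*sqrt(19)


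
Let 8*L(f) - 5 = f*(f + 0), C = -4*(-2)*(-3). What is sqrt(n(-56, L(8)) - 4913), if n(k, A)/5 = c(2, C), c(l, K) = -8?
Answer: I*sqrt(4953) ≈ 70.378*I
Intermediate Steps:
C = -24 (C = 8*(-3) = -24)
L(f) = 5/8 + f**2/8 (L(f) = 5/8 + (f*(f + 0))/8 = 5/8 + (f*f)/8 = 5/8 + f**2/8)
n(k, A) = -40 (n(k, A) = 5*(-8) = -40)
sqrt(n(-56, L(8)) - 4913) = sqrt(-40 - 4913) = sqrt(-4953) = I*sqrt(4953)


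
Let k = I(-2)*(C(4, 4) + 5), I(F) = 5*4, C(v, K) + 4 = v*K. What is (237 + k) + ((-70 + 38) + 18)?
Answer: 563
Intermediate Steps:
C(v, K) = -4 + K*v (C(v, K) = -4 + v*K = -4 + K*v)
I(F) = 20
k = 340 (k = 20*((-4 + 4*4) + 5) = 20*((-4 + 16) + 5) = 20*(12 + 5) = 20*17 = 340)
(237 + k) + ((-70 + 38) + 18) = (237 + 340) + ((-70 + 38) + 18) = 577 + (-32 + 18) = 577 - 14 = 563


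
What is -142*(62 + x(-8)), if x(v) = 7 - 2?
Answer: -9514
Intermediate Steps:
x(v) = 5
-142*(62 + x(-8)) = -142*(62 + 5) = -142*67 = -9514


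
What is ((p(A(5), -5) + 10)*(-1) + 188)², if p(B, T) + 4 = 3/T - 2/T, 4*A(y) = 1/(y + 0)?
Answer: 829921/25 ≈ 33197.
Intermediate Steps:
A(y) = 1/(4*y) (A(y) = 1/(4*(y + 0)) = 1/(4*y))
p(B, T) = -4 + 1/T (p(B, T) = -4 + (3/T - 2/T) = -4 + 1/T)
((p(A(5), -5) + 10)*(-1) + 188)² = (((-4 + 1/(-5)) + 10)*(-1) + 188)² = (((-4 - ⅕) + 10)*(-1) + 188)² = ((-21/5 + 10)*(-1) + 188)² = ((29/5)*(-1) + 188)² = (-29/5 + 188)² = (911/5)² = 829921/25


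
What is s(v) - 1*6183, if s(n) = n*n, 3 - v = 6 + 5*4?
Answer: -5654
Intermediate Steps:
v = -23 (v = 3 - (6 + 5*4) = 3 - (6 + 20) = 3 - 1*26 = 3 - 26 = -23)
s(n) = n²
s(v) - 1*6183 = (-23)² - 1*6183 = 529 - 6183 = -5654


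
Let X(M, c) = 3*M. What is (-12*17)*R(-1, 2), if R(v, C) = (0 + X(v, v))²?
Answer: -1836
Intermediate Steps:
R(v, C) = 9*v² (R(v, C) = (0 + 3*v)² = (3*v)² = 9*v²)
(-12*17)*R(-1, 2) = (-12*17)*(9*(-1)²) = -1836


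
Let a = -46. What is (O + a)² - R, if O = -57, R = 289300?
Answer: -278691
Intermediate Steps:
(O + a)² - R = (-57 - 46)² - 1*289300 = (-103)² - 289300 = 10609 - 289300 = -278691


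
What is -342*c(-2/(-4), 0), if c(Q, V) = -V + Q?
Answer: -171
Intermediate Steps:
c(Q, V) = Q - V
-342*c(-2/(-4), 0) = -342*(-2/(-4) - 1*0) = -342*(-2*(-¼) + 0) = -342*(½ + 0) = -342*½ = -171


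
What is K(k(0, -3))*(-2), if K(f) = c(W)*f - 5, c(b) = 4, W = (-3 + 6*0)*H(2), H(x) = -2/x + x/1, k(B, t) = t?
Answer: 34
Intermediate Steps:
H(x) = x - 2/x (H(x) = -2/x + x*1 = -2/x + x = x - 2/x)
W = -3 (W = (-3 + 6*0)*(2 - 2/2) = (-3 + 0)*(2 - 2*1/2) = -3*(2 - 1) = -3*1 = -3)
K(f) = -5 + 4*f (K(f) = 4*f - 5 = -5 + 4*f)
K(k(0, -3))*(-2) = (-5 + 4*(-3))*(-2) = (-5 - 12)*(-2) = -17*(-2) = 34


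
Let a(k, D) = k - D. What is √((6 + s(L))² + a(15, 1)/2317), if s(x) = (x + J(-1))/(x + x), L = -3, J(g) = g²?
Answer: √39557479/993 ≈ 6.3338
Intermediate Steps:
s(x) = (1 + x)/(2*x) (s(x) = (x + (-1)²)/(x + x) = (x + 1)/((2*x)) = (1 + x)*(1/(2*x)) = (1 + x)/(2*x))
√((6 + s(L))² + a(15, 1)/2317) = √((6 + (½)*(1 - 3)/(-3))² + (15 - 1*1)/2317) = √((6 + (½)*(-⅓)*(-2))² + (15 - 1)*(1/2317)) = √((6 + ⅓)² + 14*(1/2317)) = √((19/3)² + 2/331) = √(361/9 + 2/331) = √(119509/2979) = √39557479/993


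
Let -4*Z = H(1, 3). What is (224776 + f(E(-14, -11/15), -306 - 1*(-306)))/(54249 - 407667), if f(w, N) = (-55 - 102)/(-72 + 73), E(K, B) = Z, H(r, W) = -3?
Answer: -74873/117806 ≈ -0.63556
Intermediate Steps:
Z = ¾ (Z = -¼*(-3) = ¾ ≈ 0.75000)
E(K, B) = ¾
f(w, N) = -157 (f(w, N) = -157/1 = -157*1 = -157)
(224776 + f(E(-14, -11/15), -306 - 1*(-306)))/(54249 - 407667) = (224776 - 157)/(54249 - 407667) = 224619/(-353418) = 224619*(-1/353418) = -74873/117806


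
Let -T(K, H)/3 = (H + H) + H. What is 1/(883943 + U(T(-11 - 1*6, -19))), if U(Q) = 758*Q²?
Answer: 1/23048621 ≈ 4.3387e-8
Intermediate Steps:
T(K, H) = -9*H (T(K, H) = -3*((H + H) + H) = -3*(2*H + H) = -9*H)
1/(883943 + U(T(-11 - 1*6, -19))) = 1/(883943 + 758*(-9*(-19))²) = 1/(883943 + 758*171²) = 1/(883943 + 758*29241) = 1/(883943 + 22164678) = 1/23048621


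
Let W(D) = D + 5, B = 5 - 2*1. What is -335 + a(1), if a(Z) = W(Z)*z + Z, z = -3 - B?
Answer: -370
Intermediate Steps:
B = 3 (B = 5 - 2 = 3)
z = -6 (z = -3 - 1*3 = -3 - 3 = -6)
W(D) = 5 + D
a(Z) = -30 - 5*Z (a(Z) = (5 + Z)*(-6) + Z = (-30 - 6*Z) + Z = -30 - 5*Z)
-335 + a(1) = -335 + (-30 - 5*1) = -335 + (-30 - 5) = -335 - 35 = -370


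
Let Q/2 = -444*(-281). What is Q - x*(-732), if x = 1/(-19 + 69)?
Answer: 6238566/25 ≈ 2.4954e+5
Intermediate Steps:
x = 1/50 ≈ 0.020000
Q = 249528 (Q = 2*(-444*(-281)) = 2*124764 = 249528)
Q - x*(-732) = 249528 - (-732)/50 = 249528 - 1*(-366/25) = 249528 + 366/25 = 6238566/25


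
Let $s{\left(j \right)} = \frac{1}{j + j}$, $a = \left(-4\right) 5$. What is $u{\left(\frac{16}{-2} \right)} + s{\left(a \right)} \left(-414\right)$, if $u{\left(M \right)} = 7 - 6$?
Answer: $\frac{227}{20} \approx 11.35$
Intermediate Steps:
$u{\left(M \right)} = 1$ ($u{\left(M \right)} = 7 - 6 = 1$)
$a = -20$
$s{\left(j \right)} = \frac{1}{2 j}$
$u{\left(\frac{16}{-2} \right)} + s{\left(a \right)} \left(-414\right) = 1 + \frac{1}{2 \left(-20\right)} \left(-414\right) = 1 + \frac{1}{2} \left(- \frac{1}{20}\right) \left(-414\right) = 1 - - \frac{207}{20} = 1 + \frac{207}{20} = \frac{227}{20}$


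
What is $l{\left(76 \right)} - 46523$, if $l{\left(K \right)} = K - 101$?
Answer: $-46548$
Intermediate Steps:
$l{\left(K \right)} = -101 + K$
$l{\left(76 \right)} - 46523 = \left(-101 + 76\right) - 46523 = -25 - 46523 = -46548$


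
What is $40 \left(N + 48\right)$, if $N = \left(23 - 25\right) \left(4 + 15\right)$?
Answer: $400$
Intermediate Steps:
$N = -38$ ($N = \left(-2\right) 19 = -38$)
$40 \left(N + 48\right) = 40 \left(-38 + 48\right) = 40 \cdot 10 = 400$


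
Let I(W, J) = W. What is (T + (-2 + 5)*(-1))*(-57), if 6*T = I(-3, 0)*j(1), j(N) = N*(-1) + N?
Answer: 171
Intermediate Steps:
j(N) = 0 (j(N) = -N + N = 0)
T = 0 (T = (-3*0)/6 = (⅙)*0 = 0)
(T + (-2 + 5)*(-1))*(-57) = (0 + (-2 + 5)*(-1))*(-57) = (0 + 3*(-1))*(-57) = (0 - 3)*(-57) = -3*(-57) = 171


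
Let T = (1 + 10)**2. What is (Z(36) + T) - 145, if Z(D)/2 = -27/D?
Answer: -51/2 ≈ -25.500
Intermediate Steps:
Z(D) = -54/D (Z(D) = 2*(-27/D) = -54/D)
T = 121 (T = 11**2 = 121)
(Z(36) + T) - 145 = (-54/36 + 121) - 145 = (-54*1/36 + 121) - 145 = (-3/2 + 121) - 145 = 239/2 - 145 = -51/2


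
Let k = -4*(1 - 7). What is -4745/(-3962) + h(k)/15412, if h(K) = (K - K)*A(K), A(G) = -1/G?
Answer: 4745/3962 ≈ 1.1976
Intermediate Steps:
k = 24 (k = -4*(-6) = 24)
h(K) = 0 (h(K) = (K - K)*(-1/K) = 0*(-1/K) = 0)
-4745/(-3962) + h(k)/15412 = -4745/(-3962) + 0/15412 = -4745*(-1/3962) + 0*(1/15412) = 4745/3962 + 0 = 4745/3962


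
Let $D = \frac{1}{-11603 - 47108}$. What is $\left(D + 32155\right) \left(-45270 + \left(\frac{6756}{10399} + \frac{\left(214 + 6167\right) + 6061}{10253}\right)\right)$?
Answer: $- \frac{9111778350949956409056}{6259822419317} \approx -1.4556 \cdot 10^{9}$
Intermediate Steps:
$D = - \frac{1}{58711}$ ($D = \frac{1}{-58711} = - \frac{1}{58711} \approx -1.7033 \cdot 10^{-5}$)
$\left(D + 32155\right) \left(-45270 + \left(\frac{6756}{10399} + \frac{\left(214 + 6167\right) + 6061}{10253}\right)\right) = \left(- \frac{1}{58711} + 32155\right) \left(-45270 + \left(\frac{6756}{10399} + \frac{\left(214 + 6167\right) + 6061}{10253}\right)\right) = \frac{1887852204 \left(-45270 + \left(6756 \cdot \frac{1}{10399} + \left(6381 + 6061\right) \frac{1}{10253}\right)\right)}{58711} = \frac{1887852204 \left(-45270 + \left(\frac{6756}{10399} + 12442 \cdot \frac{1}{10253}\right)\right)}{58711} = \frac{1887852204 \left(-45270 + \left(\frac{6756}{10399} + \frac{12442}{10253}\right)\right)}{58711} = \frac{1887852204 \left(-45270 + \frac{198653626}{106620947}\right)}{58711} = \frac{1887852204}{58711} \left(- \frac{4826531617064}{106620947}\right) = - \frac{9111778350949956409056}{6259822419317}$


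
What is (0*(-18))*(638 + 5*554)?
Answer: 0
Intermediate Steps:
(0*(-18))*(638 + 5*554) = 0*(638 + 2770) = 0*3408 = 0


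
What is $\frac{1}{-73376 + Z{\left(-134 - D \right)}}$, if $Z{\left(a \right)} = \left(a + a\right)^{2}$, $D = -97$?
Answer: $- \frac{1}{67900} \approx -1.4728 \cdot 10^{-5}$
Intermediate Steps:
$Z{\left(a \right)} = 4 a^{2}$ ($Z{\left(a \right)} = \left(2 a\right)^{2} = 4 a^{2}$)
$\frac{1}{-73376 + Z{\left(-134 - D \right)}} = \frac{1}{-73376 + 4 \left(-134 - -97\right)^{2}} = \frac{1}{-73376 + 4 \left(-134 + 97\right)^{2}} = \frac{1}{-73376 + 4 \left(-37\right)^{2}} = \frac{1}{-73376 + 4 \cdot 1369} = \frac{1}{-73376 + 5476} = \frac{1}{-67900} = - \frac{1}{67900}$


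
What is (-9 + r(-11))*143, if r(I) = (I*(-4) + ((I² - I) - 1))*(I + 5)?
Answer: -151437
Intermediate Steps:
r(I) = (5 + I)*(-1 + I² - 5*I) (r(I) = (-4*I + (-1 + I² - I))*(5 + I) = (-1 + I² - 5*I)*(5 + I) = (5 + I)*(-1 + I² - 5*I))
(-9 + r(-11))*143 = (-9 + (-5 + (-11)³ - 26*(-11)))*143 = (-9 + (-5 - 1331 + 286))*143 = (-9 - 1050)*143 = -1059*143 = -151437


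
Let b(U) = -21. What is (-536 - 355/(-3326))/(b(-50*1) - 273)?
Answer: 594127/325948 ≈ 1.8228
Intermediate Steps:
(-536 - 355/(-3326))/(b(-50*1) - 273) = (-536 - 355/(-3326))/(-21 - 273) = (-536 - 355*(-1/3326))/(-294) = (-536 + 355/3326)*(-1/294) = -1782381/3326*(-1/294) = 594127/325948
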